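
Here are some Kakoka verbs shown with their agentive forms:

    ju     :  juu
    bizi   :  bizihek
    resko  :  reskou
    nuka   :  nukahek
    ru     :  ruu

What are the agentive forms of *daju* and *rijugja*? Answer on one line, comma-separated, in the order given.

The alternation tracks the last vowel of the stem — -u when the last vowel of the stem is a rounded vowel (*ju*, *resko*, *ru*); -hek when the last vowel of the stem is an unrounded vowel (*bizi*, *nuka*).
*daju* — last vowel /u/ (a rounded vowel) → -u → *dajuu*.
The last vowel of *rijugja* is /a/, which is an unrounded vowel, so the suffix is -hek, giving *rijugjahek*.

dajuu, rijugjahek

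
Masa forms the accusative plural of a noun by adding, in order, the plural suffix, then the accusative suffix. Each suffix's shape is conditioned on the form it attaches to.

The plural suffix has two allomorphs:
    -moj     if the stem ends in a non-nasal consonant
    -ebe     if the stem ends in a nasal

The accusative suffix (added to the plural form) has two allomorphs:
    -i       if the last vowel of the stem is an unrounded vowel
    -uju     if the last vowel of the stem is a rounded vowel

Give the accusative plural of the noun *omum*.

omumebei

The final consonant of *omum* is /m/, which is a nasal, so the plural suffix is -ebe, giving *omumebe*.
The last vowel of the plural form *omumebe* is /e/, which is an unrounded vowel, so the accusative suffix is -i, giving *omumebei*.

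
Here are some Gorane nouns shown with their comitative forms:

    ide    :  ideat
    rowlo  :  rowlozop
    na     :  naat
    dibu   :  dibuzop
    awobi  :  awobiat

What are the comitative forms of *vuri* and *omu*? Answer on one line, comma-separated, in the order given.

vuriat, omuzop

The alternation tracks the last vowel of the stem — -zop when the last vowel of the stem is a rounded vowel (*rowlo*, *dibu*); -at when the last vowel of the stem is an unrounded vowel (*ide*, *na*, *awobi*).
*vuri* — last vowel /i/ (an unrounded vowel) → -at → *vuriat*.
Since the last vowel of *omu* is /u/ (a rounded vowel), it takes -zop, giving *omuzop*.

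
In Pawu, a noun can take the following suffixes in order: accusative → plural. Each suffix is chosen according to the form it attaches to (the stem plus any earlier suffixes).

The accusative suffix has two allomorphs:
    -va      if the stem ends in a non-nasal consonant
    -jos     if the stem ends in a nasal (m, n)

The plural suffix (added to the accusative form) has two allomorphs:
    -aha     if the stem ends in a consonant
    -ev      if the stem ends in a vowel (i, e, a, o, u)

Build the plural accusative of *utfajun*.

utfajunjosaha

*utfajun* — final consonant /n/ (a nasal) → -jos → *utfajunjos*.
The accusative form *utfajunjos* — final sound /s/ (a consonant) → -aha → *utfajunjosaha*.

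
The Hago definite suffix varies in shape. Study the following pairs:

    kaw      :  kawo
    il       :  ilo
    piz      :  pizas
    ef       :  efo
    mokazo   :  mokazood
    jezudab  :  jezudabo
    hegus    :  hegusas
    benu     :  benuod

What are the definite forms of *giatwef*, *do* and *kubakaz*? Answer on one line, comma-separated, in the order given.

The alternation tracks the final sound of the stem — -as when the stem ends in a sibilant (*piz*, *hegus*); -o when the stem ends in a non-sibilant consonant (*kaw*, *il*, *ef*, *jezudab*); -od when the stem ends in a vowel (*mokazo*, *benu*).
*giatwef*: final sound = /f/, a non-sibilant consonant → -o → *giatwefo*.
The final sound of *do* is /o/, which is a vowel, so the suffix is -od, giving *dood*.
*kubakaz* — final sound /z/ (a sibilant) → -as → *kubakazas*.

giatwefo, dood, kubakazas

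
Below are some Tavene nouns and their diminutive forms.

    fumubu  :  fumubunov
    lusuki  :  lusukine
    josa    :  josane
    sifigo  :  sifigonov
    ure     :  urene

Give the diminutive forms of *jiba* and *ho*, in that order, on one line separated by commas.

The pattern is rounding harmony: -nov when the last vowel of the stem is a rounded vowel (*fumubu*, *sifigo*); -ne when the last vowel of the stem is an unrounded vowel (*lusuki*, *josa*, *ure*).
*jiba* — last vowel /a/ (an unrounded vowel) → -ne → *jibane*.
The last vowel of *ho* is /o/, which is a rounded vowel, so the suffix is -nov, giving *honov*.

jibane, honov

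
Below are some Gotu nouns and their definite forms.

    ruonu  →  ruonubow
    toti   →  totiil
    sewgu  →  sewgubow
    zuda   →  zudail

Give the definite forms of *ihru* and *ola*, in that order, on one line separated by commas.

Looking at the last vowel of each stem: -bow when the last vowel of the stem is a rounded vowel (*ruonu*, *sewgu*); -il when the last vowel of the stem is an unrounded vowel (*toti*, *zuda*).
Since the last vowel of *ihru* is /u/ (a rounded vowel), it takes -bow, giving *ihrubow*.
The last vowel of *ola* is /a/, which is an unrounded vowel, so the suffix is -il, giving *olail*.

ihrubow, olail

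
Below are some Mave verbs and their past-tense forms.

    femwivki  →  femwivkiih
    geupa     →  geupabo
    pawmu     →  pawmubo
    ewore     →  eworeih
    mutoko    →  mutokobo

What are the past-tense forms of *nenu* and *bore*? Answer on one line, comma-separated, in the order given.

nenubo, boreih

The pattern is front/back vowel harmony: -ih when the last vowel of the stem is a front vowel (*femwivki*, *ewore*); -bo when the last vowel of the stem is a back vowel (*geupa*, *pawmu*, *mutoko*).
Since the last vowel of *nenu* is /u/ (a back vowel), it takes -bo, giving *nenubo*.
*bore*: last vowel = /e/, a front vowel → -ih → *boreih*.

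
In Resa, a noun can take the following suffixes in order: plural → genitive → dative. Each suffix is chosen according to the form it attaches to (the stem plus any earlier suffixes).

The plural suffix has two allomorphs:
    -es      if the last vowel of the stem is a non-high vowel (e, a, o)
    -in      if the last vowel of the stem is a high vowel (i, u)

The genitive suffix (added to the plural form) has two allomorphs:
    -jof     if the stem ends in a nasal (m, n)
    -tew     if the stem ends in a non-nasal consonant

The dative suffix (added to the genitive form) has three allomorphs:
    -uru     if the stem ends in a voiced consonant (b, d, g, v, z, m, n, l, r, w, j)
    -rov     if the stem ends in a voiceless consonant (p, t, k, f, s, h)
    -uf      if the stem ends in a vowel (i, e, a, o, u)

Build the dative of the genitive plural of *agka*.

*agka* — last vowel /a/ (a non-high vowel) → -es → *agkaes*.
The plural form *agkaes* — final consonant /s/ (non-nasal) → -tew → *agkaestew*.
The final sound of the genitive form *agkaestew* is /w/, which is a voiced consonant, so the dative suffix is -uru, giving *agkaestewuru*.

agkaestewuru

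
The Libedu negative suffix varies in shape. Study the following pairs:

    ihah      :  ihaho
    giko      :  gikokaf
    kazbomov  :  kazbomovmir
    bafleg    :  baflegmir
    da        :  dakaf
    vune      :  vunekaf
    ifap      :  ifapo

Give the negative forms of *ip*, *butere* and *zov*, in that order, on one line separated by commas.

ipo, buterekaf, zovmir

The suffix is conditioned by the final sound: -o when the stem ends in a voiceless consonant (*ihah*, *ifap*); -mir when the stem ends in a voiced consonant (*kazbomov*, *bafleg*); -kaf when the stem ends in a vowel (*giko*, *da*, *vune*).
*ip*: final sound = /p/, a voiceless consonant → -o → *ipo*.
*butere* — final sound /e/ (a vowel) → -kaf → *buterekaf*.
*zov* — final sound /v/ (a voiced consonant) → -mir → *zovmir*.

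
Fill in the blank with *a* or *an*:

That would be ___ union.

The indefinite article is chosen by the initial *sound* of the following word, not its spelling.
*union* begins with the sound /juː/ (u pronounced /juː/) — a consonant sound.
So the article is *a*: That would be a union.

a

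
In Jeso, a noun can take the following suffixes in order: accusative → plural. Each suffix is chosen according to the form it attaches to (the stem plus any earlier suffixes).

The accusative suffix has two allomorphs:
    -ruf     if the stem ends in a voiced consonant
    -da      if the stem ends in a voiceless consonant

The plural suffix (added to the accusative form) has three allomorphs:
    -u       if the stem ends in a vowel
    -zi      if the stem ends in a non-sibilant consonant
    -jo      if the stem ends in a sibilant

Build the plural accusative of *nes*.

Since the final consonant of *nes* is /s/ (voiceless), it takes -da, giving *nesda*.
The accusative form *nesda* — final sound /a/ (a vowel) → -u → *nesdau*.

nesdau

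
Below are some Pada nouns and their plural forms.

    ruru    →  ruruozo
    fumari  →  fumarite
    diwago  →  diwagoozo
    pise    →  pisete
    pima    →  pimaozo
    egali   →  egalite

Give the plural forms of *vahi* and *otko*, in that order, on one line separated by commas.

vahite, otkoozo

Looking at the last vowel of each stem: -te when the last vowel of the stem is a front vowel (*fumari*, *pise*, *egali*); -ozo when the last vowel of the stem is a back vowel (*ruru*, *diwago*, *pima*).
*vahi*: last vowel = /i/, a front vowel → -te → *vahite*.
Since the last vowel of *otko* is /o/ (a back vowel), it takes -ozo, giving *otkoozo*.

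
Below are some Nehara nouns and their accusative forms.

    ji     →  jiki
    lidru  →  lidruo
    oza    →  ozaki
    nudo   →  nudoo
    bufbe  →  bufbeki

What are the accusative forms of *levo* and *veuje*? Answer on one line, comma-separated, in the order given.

The pattern is rounding harmony: -o when the last vowel of the stem is a rounded vowel (*lidru*, *nudo*); -ki when the last vowel of the stem is an unrounded vowel (*ji*, *oza*, *bufbe*).
*levo*: last vowel = /o/, a rounded vowel → -o → *levoo*.
The last vowel of *veuje* is /e/, which is an unrounded vowel, so the suffix is -ki, giving *veujeki*.

levoo, veujeki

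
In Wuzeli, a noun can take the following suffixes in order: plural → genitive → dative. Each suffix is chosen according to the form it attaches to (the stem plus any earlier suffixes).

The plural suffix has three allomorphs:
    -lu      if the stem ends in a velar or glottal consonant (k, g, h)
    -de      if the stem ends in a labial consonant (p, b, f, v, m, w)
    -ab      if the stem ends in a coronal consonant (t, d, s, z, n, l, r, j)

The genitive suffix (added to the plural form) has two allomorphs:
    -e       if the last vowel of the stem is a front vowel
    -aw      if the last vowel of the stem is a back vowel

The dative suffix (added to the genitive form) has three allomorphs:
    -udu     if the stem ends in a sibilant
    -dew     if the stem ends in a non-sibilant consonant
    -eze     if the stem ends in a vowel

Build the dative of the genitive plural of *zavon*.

Since the final consonant of *zavon* is /n/ (coronal), it takes -ab, giving *zavonab*.
The last vowel of the plural form *zavonab* is /a/, which is a back vowel, so the genitive suffix is -aw, giving *zavonabaw*.
The final sound of the genitive form *zavonabaw* is /w/, which is a non-sibilant consonant, so the dative suffix is -dew, giving *zavonabawdew*.

zavonabawdew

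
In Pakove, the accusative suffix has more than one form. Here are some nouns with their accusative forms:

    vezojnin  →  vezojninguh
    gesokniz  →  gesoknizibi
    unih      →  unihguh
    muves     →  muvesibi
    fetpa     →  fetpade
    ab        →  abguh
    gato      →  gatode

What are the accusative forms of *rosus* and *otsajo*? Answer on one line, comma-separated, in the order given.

The alternation tracks the final sound of the stem — -ibi when the stem ends in a sibilant (*gesokniz*, *muves*); -guh when the stem ends in a non-sibilant consonant (*vezojnin*, *unih*, *ab*); -de when the stem ends in a vowel (*fetpa*, *gato*).
*rosus* — final sound /s/ (a sibilant) → -ibi → *rosusibi*.
*otsajo* — final sound /o/ (a vowel) → -de → *otsajode*.

rosusibi, otsajode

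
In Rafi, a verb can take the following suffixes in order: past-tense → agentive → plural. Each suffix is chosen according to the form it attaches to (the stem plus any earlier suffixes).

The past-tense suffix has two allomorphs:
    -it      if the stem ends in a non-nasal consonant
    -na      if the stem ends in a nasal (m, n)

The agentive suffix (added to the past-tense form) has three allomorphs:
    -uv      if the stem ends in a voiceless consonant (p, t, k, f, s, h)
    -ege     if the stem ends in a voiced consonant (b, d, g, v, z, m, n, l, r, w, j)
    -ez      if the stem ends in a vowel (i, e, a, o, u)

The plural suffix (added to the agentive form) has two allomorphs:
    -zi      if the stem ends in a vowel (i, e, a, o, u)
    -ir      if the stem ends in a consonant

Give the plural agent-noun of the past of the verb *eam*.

Since the final consonant of *eam* is /m/ (a nasal), it takes -na, giving *eamna*.
The past-tense form *eamna* — final sound /a/ (a vowel) → -ez → *eamnaez*.
The agentive form *eamnaez* — final sound /z/ (a consonant) → -ir → *eamnaezir*.

eamnaezir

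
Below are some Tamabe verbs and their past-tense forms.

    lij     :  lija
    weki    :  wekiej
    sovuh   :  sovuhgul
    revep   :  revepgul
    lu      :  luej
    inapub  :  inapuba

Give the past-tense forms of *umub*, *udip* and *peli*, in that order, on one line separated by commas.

umuba, udipgul, peliej

The alternation tracks the final sound of the stem — -gul when the stem ends in a voiceless consonant (*sovuh*, *revep*); -a when the stem ends in a voiced consonant (*lij*, *inapub*); -ej when the stem ends in a vowel (*weki*, *lu*).
*umub* — final sound /b/ (a voiced consonant) → -a → *umuba*.
*udip* — final sound /p/ (a voiceless consonant) → -gul → *udipgul*.
The final sound of *peli* is /i/, which is a vowel, so the suffix is -ej, giving *peliej*.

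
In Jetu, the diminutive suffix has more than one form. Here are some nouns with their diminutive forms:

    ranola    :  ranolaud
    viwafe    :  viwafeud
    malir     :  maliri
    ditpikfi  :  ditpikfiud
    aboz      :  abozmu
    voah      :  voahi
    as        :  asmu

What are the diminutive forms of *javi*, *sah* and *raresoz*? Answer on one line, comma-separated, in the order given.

The suffix is conditioned by the final sound: -mu when the stem ends in a sibilant (*aboz*, *as*); -i when the stem ends in a non-sibilant consonant (*malir*, *voah*); -ud when the stem ends in a vowel (*ranola*, *viwafe*, *ditpikfi*).
*javi* — final sound /i/ (a vowel) → -ud → *javiud*.
*sah*: final sound = /h/, a non-sibilant consonant → -i → *sahi*.
*raresoz* — final sound /z/ (a sibilant) → -mu → *raresozmu*.

javiud, sahi, raresozmu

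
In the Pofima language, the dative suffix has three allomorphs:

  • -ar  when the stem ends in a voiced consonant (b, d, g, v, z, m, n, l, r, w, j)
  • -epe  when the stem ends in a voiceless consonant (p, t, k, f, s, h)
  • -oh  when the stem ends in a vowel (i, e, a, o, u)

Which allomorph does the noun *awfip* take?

-epe

*awfip*: final sound = /p/, a voiceless consonant → -epe.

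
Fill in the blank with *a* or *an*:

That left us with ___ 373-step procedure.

a

The indefinite article is chosen by the initial *sound* of the following word, not its spelling.
The number *373* is spoken "three hundred …", beginning with /θriː/ — a consonant sound.
So the article is *a*: That left us with a 373-step procedure.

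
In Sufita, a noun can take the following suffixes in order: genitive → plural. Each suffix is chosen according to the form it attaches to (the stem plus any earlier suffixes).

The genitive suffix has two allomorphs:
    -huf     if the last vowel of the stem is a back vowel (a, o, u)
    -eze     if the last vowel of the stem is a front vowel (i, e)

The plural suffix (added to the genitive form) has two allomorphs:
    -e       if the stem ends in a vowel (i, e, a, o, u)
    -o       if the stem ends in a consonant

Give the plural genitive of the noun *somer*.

somerezee

*somer*: last vowel = /e/, a front vowel → -eze → *somereze*.
The genitive form *somereze*: final sound = /e/, a vowel → -e → *somerezee*.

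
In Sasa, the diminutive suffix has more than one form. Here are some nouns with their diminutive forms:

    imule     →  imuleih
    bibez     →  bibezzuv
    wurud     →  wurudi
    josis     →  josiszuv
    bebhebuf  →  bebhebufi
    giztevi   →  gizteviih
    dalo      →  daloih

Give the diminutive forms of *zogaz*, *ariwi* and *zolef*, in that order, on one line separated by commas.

zogazzuv, ariwiih, zolefi

The suffix is conditioned by the final sound: -zuv when the stem ends in a sibilant (*bibez*, *josis*); -i when the stem ends in a non-sibilant consonant (*wurud*, *bebhebuf*); -ih when the stem ends in a vowel (*imule*, *giztevi*, *dalo*).
*zogaz* — final sound /z/ (a sibilant) → -zuv → *zogazzuv*.
*ariwi*: final sound = /i/, a vowel → -ih → *ariwiih*.
The final sound of *zolef* is /f/, which is a non-sibilant consonant, so the suffix is -i, giving *zolefi*.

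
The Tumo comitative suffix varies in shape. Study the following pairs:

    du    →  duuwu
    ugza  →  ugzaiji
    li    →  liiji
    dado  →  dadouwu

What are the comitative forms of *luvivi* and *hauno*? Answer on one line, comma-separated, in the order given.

luviviiji, haunouwu

The pattern is rounding harmony: -uwu when the last vowel of the stem is a rounded vowel (*du*, *dado*); -iji when the last vowel of the stem is an unrounded vowel (*ugza*, *li*).
Since the last vowel of *luvivi* is /i/ (an unrounded vowel), it takes -iji, giving *luviviiji*.
*hauno*: last vowel = /o/, a rounded vowel → -uwu → *haunouwu*.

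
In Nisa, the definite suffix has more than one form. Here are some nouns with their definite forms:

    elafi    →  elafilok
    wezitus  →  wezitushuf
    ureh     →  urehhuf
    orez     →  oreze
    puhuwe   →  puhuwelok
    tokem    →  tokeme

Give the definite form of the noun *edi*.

edilok

Looking at the final sound of each stem: -huf when the stem ends in a voiceless consonant (*wezitus*, *ureh*); -e when the stem ends in a voiced consonant (*orez*, *tokem*); -lok when the stem ends in a vowel (*elafi*, *puhuwe*).
The final sound of *edi* is /i/, which is a vowel, so the suffix is -lok, giving *edilok*.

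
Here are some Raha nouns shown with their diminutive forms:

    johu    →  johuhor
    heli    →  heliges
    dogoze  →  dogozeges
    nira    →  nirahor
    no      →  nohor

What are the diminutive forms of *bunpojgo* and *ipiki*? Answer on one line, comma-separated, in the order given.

The alternation tracks the last vowel of the stem — -ges when the last vowel of the stem is a front vowel (*heli*, *dogoze*); -hor when the last vowel of the stem is a back vowel (*johu*, *nira*, *no*).
The last vowel of *bunpojgo* is /o/, which is a back vowel, so the suffix is -hor, giving *bunpojgohor*.
*ipiki*: last vowel = /i/, a front vowel → -ges → *ipikiges*.

bunpojgohor, ipikiges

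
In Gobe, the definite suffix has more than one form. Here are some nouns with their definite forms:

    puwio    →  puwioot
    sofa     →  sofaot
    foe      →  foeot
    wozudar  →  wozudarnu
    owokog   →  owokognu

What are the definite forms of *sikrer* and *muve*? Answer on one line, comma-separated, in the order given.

The alternation tracks the final sound of the stem — -nu when the stem ends in a consonant (*wozudar*, *owokog*); -ot when the stem ends in a vowel (*puwio*, *sofa*, *foe*).
*sikrer*: final sound = /r/, a consonant → -nu → *sikrernu*.
*muve*: final sound = /e/, a vowel → -ot → *muveot*.

sikrernu, muveot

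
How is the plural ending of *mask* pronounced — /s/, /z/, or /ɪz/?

The stem *mask* ends in a voiceless non-sibilant consonant.
The plural suffix surfaces as /ɪz/ after sibilants, /s/ after other voiceless consonants, and /z/ after other voiced sounds.
So the plural -s on *mask* is pronounced /s/.

/s/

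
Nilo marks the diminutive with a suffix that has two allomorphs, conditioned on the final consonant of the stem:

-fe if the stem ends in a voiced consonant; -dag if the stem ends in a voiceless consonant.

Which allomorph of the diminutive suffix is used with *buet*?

The final consonant of *buet* is /t/, which is voiceless, so the suffix is -dag.

-dag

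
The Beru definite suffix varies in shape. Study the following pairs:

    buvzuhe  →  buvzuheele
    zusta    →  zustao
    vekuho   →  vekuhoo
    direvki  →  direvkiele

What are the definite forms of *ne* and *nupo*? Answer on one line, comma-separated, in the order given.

The suffix is conditioned by the last vowel: -ele when the last vowel of the stem is a front vowel (*buvzuhe*, *direvki*); -o when the last vowel of the stem is a back vowel (*zusta*, *vekuho*).
The last vowel of *ne* is /e/, which is a front vowel, so the suffix is -ele, giving *neele*.
*nupo*: last vowel = /o/, a back vowel → -o → *nupoo*.

neele, nupoo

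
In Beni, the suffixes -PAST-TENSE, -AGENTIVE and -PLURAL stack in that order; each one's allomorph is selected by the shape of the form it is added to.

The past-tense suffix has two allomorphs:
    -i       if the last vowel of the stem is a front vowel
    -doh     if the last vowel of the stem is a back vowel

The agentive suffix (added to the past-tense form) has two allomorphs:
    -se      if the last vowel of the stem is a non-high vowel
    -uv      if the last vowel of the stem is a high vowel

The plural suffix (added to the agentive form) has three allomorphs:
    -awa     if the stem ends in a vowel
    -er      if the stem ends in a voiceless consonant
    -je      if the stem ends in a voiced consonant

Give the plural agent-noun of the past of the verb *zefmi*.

Since the last vowel of *zefmi* is /i/ (a front vowel), it takes -i, giving *zefmii*.
The last vowel of the past-tense form *zefmii* is /i/, which is a high vowel, so the agentive suffix is -uv, giving *zefmiiuv*.
Since the final sound of the agentive form *zefmiiuv* is /v/ (a voiced consonant), it takes -je, giving *zefmiiuvje*.

zefmiiuvje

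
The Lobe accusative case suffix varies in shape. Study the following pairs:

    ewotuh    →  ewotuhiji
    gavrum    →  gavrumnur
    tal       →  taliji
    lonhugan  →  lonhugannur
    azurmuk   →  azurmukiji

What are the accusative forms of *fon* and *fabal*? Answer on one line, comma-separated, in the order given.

fonnur, fabaliji

The pattern is nasality of the final consonant: -nur when the stem ends in a nasal (*gavrum*, *lonhugan*); -iji when the stem ends in a non-nasal consonant (*ewotuh*, *tal*, *azurmuk*).
*fon* — final consonant /n/ (a nasal) → -nur → *fonnur*.
The final consonant of *fabal* is /l/, which is non-nasal, so the suffix is -iji, giving *fabaliji*.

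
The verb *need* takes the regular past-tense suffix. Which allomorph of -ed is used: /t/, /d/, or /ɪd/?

/ɪd/

The stem *need* ends in /t/ or /d/.
The -ed suffix is realized as /ɪd/ after /t, d/; as /t/ after other voiceless consonants; and as /d/ after other voiced sounds.
So -ed on *need* is pronounced /ɪd/.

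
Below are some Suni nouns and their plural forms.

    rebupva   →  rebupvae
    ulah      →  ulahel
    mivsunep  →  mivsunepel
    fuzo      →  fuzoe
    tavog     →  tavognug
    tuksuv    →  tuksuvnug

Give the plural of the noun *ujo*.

The pattern is voicing of the final sound: -el when the stem ends in a voiceless consonant (*ulah*, *mivsunep*); -nug when the stem ends in a voiced consonant (*tavog*, *tuksuv*); -e when the stem ends in a vowel (*rebupva*, *fuzo*).
*ujo* — final sound /o/ (a vowel) → -e → *ujoe*.

ujoe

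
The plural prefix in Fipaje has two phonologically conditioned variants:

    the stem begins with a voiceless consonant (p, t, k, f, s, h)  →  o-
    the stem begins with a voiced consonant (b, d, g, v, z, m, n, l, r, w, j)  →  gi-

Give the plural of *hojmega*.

Since the first consonant of *hojmega* is /h/ (voiceless), it takes o-, giving *ohojmega*.

ohojmega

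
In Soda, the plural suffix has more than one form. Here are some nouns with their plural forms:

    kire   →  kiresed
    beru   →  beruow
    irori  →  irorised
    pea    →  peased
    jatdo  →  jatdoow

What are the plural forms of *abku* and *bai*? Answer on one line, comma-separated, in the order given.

abkuow, baised

The alternation tracks the last vowel of the stem — -ow when the last vowel of the stem is a rounded vowel (*beru*, *jatdo*); -sed when the last vowel of the stem is an unrounded vowel (*kire*, *irori*, *pea*).
The last vowel of *abku* is /u/, which is a rounded vowel, so the suffix is -ow, giving *abkuow*.
*bai* — last vowel /i/ (an unrounded vowel) → -sed → *baised*.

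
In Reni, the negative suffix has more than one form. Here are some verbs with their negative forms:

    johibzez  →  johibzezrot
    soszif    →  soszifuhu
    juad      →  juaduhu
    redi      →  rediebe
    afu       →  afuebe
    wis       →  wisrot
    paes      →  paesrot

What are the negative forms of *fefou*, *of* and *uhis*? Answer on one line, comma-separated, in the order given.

fefouebe, ofuhu, uhisrot

Looking at the final sound of each stem: -rot when the stem ends in a sibilant (*johibzez*, *wis*, *paes*); -uhu when the stem ends in a non-sibilant consonant (*soszif*, *juad*); -ebe when the stem ends in a vowel (*redi*, *afu*).
*fefou* — final sound /u/ (a vowel) → -ebe → *fefouebe*.
The final sound of *of* is /f/, which is a non-sibilant consonant, so the suffix is -uhu, giving *ofuhu*.
The final sound of *uhis* is /s/, which is a sibilant, so the suffix is -rot, giving *uhisrot*.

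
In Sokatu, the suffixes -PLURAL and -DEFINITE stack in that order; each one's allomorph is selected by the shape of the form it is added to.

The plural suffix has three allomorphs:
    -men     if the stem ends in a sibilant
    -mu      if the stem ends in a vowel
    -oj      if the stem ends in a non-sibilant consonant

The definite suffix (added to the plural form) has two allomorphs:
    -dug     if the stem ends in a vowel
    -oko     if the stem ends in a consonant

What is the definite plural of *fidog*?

fidogojoko

The final sound of *fidog* is /g/, which is a non-sibilant consonant, so the plural suffix is -oj, giving *fidogoj*.
The plural form *fidogoj* — final sound /j/ (a consonant) → -oko → *fidogojoko*.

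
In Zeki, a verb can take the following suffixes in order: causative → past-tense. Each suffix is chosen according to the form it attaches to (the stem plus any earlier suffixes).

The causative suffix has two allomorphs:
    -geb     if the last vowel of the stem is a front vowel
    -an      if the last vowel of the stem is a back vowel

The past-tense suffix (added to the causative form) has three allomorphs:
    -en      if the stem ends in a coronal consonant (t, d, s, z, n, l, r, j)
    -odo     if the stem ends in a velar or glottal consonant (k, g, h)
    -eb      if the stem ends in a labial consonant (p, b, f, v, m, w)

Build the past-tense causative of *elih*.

elihgebeb

*elih* — last vowel /i/ (a front vowel) → -geb → *elihgeb*.
The causative form *elihgeb* — final consonant /b/ (labial) → -eb → *elihgebeb*.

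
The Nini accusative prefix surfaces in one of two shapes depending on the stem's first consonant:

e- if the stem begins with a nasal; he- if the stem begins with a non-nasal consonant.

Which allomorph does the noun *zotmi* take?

he-

*zotmi* — first consonant /z/ (non-nasal) → he-.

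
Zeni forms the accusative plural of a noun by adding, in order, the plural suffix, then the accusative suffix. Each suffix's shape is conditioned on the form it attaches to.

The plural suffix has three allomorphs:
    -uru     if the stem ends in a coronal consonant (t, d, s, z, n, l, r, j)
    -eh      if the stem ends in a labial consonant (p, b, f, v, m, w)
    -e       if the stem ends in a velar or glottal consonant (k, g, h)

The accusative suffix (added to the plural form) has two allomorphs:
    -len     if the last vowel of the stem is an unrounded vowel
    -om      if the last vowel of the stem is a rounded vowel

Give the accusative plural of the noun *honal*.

*honal*: final consonant = /l/, coronal → -uru → *honaluru*.
The last vowel of the plural form *honaluru* is /u/, which is a rounded vowel, so the accusative suffix is -om, giving *honaluruom*.

honaluruom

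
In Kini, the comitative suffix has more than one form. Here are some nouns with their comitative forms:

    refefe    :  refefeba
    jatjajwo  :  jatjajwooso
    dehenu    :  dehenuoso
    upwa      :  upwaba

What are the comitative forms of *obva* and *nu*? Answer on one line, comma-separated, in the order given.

obvaba, nuoso

The suffix is conditioned by the last vowel: -oso when the last vowel of the stem is a rounded vowel (*jatjajwo*, *dehenu*); -ba when the last vowel of the stem is an unrounded vowel (*refefe*, *upwa*).
Since the last vowel of *obva* is /a/ (an unrounded vowel), it takes -ba, giving *obvaba*.
Since the last vowel of *nu* is /u/ (a rounded vowel), it takes -oso, giving *nuoso*.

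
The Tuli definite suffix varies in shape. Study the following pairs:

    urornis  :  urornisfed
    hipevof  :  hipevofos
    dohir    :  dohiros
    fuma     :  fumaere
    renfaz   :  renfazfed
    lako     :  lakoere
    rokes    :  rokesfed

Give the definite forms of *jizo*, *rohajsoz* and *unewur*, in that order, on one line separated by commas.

jizoere, rohajsozfed, unewuros

The suffix is conditioned by the final sound: -fed when the stem ends in a sibilant (*urornis*, *renfaz*, *rokes*); -os when the stem ends in a non-sibilant consonant (*hipevof*, *dohir*); -ere when the stem ends in a vowel (*fuma*, *lako*).
Since the final sound of *jizo* is /o/ (a vowel), it takes -ere, giving *jizoere*.
*rohajsoz* — final sound /z/ (a sibilant) → -fed → *rohajsozfed*.
*unewur* — final sound /r/ (a non-sibilant consonant) → -os → *unewuros*.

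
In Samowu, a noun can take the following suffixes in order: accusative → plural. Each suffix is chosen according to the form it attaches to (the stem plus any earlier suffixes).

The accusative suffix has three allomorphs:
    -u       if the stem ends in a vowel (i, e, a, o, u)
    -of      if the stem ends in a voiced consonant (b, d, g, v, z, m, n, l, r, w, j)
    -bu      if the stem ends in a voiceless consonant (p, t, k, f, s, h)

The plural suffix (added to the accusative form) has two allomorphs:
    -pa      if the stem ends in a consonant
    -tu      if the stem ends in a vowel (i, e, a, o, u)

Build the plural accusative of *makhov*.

Since the final sound of *makhov* is /v/ (a voiced consonant), it takes -of, giving *makhovof*.
The accusative form *makhovof* — final sound /f/ (a consonant) → -pa → *makhovofpa*.

makhovofpa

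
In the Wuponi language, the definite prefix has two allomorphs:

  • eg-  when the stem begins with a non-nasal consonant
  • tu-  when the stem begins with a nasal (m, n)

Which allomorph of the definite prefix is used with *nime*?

tu-

*nime* — first consonant /n/ (a nasal) → tu-.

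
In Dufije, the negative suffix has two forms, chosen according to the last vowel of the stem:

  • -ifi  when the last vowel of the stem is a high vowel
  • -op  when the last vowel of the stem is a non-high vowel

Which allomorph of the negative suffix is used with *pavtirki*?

-ifi

*pavtirki* — last vowel /i/ (a high vowel) → -ifi.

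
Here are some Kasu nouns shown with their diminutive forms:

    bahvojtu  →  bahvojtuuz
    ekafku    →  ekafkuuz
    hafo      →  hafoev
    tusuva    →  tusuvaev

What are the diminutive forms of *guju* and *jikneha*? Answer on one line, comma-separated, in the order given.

Looking at the last vowel of each stem: -uz when the last vowel of the stem is a high vowel (*bahvojtu*, *ekafku*); -ev when the last vowel of the stem is a non-high vowel (*hafo*, *tusuva*).
*guju*: last vowel = /u/, a high vowel → -uz → *gujuuz*.
*jikneha* — last vowel /a/ (a non-high vowel) → -ev → *jiknehaev*.

gujuuz, jiknehaev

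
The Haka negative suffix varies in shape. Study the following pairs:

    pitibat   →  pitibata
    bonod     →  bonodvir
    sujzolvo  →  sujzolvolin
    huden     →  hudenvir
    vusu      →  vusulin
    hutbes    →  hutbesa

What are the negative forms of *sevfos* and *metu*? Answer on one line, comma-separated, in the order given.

Looking at the final sound of each stem: -a when the stem ends in a voiceless consonant (*pitibat*, *hutbes*); -vir when the stem ends in a voiced consonant (*bonod*, *huden*); -lin when the stem ends in a vowel (*sujzolvo*, *vusu*).
Since the final sound of *sevfos* is /s/ (a voiceless consonant), it takes -a, giving *sevfosa*.
Since the final sound of *metu* is /u/ (a vowel), it takes -lin, giving *metulin*.

sevfosa, metulin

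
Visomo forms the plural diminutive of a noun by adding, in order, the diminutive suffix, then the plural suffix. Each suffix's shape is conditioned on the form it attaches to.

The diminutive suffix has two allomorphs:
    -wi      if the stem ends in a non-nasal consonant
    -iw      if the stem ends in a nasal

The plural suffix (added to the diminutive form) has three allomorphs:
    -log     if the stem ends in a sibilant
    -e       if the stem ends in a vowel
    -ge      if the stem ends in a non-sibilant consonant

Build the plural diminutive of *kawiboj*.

kawibojwie

Since the final consonant of *kawiboj* is /j/ (non-nasal), it takes -wi, giving *kawibojwi*.
The final sound of the diminutive form *kawibojwi* is /i/, which is a vowel, so the plural suffix is -e, giving *kawibojwie*.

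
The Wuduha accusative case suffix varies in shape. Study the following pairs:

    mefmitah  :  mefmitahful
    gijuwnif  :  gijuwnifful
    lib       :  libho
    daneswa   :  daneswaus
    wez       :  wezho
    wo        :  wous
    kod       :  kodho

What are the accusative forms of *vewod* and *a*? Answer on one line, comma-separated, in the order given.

vewodho, aus

The suffix is conditioned by the final sound: -ful when the stem ends in a voiceless consonant (*mefmitah*, *gijuwnif*); -ho when the stem ends in a voiced consonant (*lib*, *wez*, *kod*); -us when the stem ends in a vowel (*daneswa*, *wo*).
The final sound of *vewod* is /d/, which is a voiced consonant, so the suffix is -ho, giving *vewodho*.
*a*: final sound = /a/, a vowel → -us → *aus*.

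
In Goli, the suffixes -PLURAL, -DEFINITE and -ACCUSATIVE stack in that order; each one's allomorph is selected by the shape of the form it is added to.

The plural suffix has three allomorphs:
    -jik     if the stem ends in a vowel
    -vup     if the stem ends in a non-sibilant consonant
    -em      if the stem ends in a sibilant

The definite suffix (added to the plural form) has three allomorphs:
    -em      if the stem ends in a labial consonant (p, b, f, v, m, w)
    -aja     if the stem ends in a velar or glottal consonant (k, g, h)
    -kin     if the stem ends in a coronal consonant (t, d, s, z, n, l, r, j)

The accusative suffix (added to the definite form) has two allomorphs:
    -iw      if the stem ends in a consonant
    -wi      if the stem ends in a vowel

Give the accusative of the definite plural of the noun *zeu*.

*zeu* — final sound /u/ (a vowel) → -jik → *zeujik*.
Since the final consonant of the plural form *zeujik* is /k/ (velar/glottal), it takes -aja, giving *zeujikaja*.
Since the final sound of the definite form *zeujikaja* is /a/ (a vowel), it takes -wi, giving *zeujikajawi*.

zeujikajawi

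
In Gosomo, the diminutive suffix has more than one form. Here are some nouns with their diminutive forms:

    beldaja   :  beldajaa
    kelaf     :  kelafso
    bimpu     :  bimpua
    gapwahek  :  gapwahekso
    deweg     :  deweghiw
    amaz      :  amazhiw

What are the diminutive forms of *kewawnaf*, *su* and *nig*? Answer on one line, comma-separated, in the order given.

The alternation tracks the final sound of the stem — -so when the stem ends in a voiceless consonant (*kelaf*, *gapwahek*); -hiw when the stem ends in a voiced consonant (*deweg*, *amaz*); -a when the stem ends in a vowel (*beldaja*, *bimpu*).
Since the final sound of *kewawnaf* is /f/ (a voiceless consonant), it takes -so, giving *kewawnafso*.
Since the final sound of *su* is /u/ (a vowel), it takes -a, giving *sua*.
The final sound of *nig* is /g/, which is a voiced consonant, so the suffix is -hiw, giving *nighiw*.

kewawnafso, sua, nighiw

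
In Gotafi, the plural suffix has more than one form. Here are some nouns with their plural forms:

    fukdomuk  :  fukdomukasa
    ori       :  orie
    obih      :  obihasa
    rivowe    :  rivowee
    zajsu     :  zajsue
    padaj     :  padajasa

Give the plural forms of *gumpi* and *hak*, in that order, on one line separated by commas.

Looking at the final sound of each stem: -asa when the stem ends in a consonant (*fukdomuk*, *obih*, *padaj*); -e when the stem ends in a vowel (*ori*, *rivowe*, *zajsu*).
Since the final sound of *gumpi* is /i/ (a vowel), it takes -e, giving *gumpie*.
*hak* — final sound /k/ (a consonant) → -asa → *hakasa*.

gumpie, hakasa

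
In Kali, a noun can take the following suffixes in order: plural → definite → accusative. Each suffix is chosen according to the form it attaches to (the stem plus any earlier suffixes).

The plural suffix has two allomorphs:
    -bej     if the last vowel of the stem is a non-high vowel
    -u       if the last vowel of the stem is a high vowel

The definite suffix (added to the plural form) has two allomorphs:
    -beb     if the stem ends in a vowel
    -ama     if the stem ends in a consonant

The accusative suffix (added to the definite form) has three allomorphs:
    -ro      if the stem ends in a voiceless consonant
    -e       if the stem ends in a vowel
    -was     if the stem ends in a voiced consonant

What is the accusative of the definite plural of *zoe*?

*zoe*: last vowel = /e/, a non-high vowel → -bej → *zoebej*.
The plural form *zoebej* — final sound /j/ (a consonant) → -ama → *zoebejama*.
Since the final sound of the definite form *zoebejama* is /a/ (a vowel), it takes -e, giving *zoebejamae*.

zoebejamae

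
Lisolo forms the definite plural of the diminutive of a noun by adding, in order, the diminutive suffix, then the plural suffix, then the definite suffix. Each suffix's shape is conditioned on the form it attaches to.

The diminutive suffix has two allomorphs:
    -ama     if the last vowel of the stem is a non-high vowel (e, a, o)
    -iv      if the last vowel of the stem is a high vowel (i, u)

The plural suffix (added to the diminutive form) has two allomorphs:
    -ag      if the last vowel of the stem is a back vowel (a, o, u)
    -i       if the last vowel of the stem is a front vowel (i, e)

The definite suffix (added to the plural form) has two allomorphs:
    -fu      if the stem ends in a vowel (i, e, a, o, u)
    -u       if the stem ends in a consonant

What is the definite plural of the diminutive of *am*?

amamaagu

*am* — last vowel /a/ (a non-high vowel) → -ama → *amama*.
The diminutive form *amama* — last vowel /a/ (a back vowel) → -ag → *amamaag*.
Since the final sound of the plural form *amamaag* is /g/ (a consonant), it takes -u, giving *amamaagu*.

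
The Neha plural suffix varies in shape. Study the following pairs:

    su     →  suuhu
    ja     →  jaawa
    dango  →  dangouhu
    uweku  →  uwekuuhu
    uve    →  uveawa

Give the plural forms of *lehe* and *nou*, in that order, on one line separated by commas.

leheawa, nouuhu

The suffix is conditioned by the last vowel: -uhu when the last vowel of the stem is a rounded vowel (*su*, *dango*, *uweku*); -awa when the last vowel of the stem is an unrounded vowel (*ja*, *uve*).
*lehe*: last vowel = /e/, an unrounded vowel → -awa → *leheawa*.
*nou*: last vowel = /u/, a rounded vowel → -uhu → *nouuhu*.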